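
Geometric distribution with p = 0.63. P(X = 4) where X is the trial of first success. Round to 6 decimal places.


P = (1-p)^(k-1) * p
(1-p)^(k-1) = 0.37^3 = 0.050653
P = 0.050653 * 0.63 = 0.03191139

0.031911


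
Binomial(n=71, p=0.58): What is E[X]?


E[X] = n*p = 71 * 0.58 = 41.18

41.18


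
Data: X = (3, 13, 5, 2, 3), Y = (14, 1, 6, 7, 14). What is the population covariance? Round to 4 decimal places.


Cov = (1/n)*sum((xi-xbar)(yi-ybar))
n = 5, xbar = 26/5 = 5.2, ybar = 42/5 = 8.4
sum((xi-xbar)(yi-ybar)) = -77.4
Cov = -77.4 / 5 = -15.48

-15.4800


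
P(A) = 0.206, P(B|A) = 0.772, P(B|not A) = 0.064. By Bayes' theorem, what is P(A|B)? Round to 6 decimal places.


P(A|B) = P(B|A)*P(A) / P(B), P(B) = P(B|A)*P(A) + P(B|not A)*P(not A)
P(B|A)*P(A) = 0.772 * 0.206 = 0.159032
P(B|not A)*P(not A) = 0.064 * 0.794 = 0.050816
P(B) = 0.159032 + 0.050816 = 0.209848
P(A|B) = 0.159032 / 0.209848 ≈ 0.75784377

0.757844


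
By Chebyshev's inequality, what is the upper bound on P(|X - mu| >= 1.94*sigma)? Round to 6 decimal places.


P <= 1/k^2
k^2 = 1.94^2 = 3.7636
1/k^2 = 1 / 3.7636 = 2500/9409 ≈ 0.26570305

0.265703


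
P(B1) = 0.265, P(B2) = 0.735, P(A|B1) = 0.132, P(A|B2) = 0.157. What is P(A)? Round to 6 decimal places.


P(A) = P(A|B1)*P(B1) + P(A|B2)*P(B2)
P(A|B1)*P(B1) = 0.132 * 0.265 = 0.03498
P(A|B2)*P(B2) = 0.157 * 0.735 = 0.115395
P(A) = 0.03498 + 0.115395 = 0.150375

0.150375


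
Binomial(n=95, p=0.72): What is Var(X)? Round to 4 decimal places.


Var = n*p*(1-p) = 95 * 0.72 * 0.28 = 19.152

19.1520


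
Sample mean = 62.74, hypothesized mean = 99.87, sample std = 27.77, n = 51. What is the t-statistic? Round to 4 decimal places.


t = (xbar - mu0) / (s/sqrt(n))
xbar - mu0 = 62.74 - 99.87 = -37.13
sqrt(51) ≈ 7.14142843
s/sqrt(n) = 27.77 / 7.14142843 ≈ 3.88857779
t = -37.13 / 3.88857779 ≈ -9.548478

-9.5485


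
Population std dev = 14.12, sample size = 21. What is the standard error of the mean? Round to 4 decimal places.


SE = sigma / sqrt(n)
sqrt(21) ≈ 4.582576
SE = 14.12 / 4.582576 ≈ 3.081237

3.0812


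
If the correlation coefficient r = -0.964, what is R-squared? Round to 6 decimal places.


R^2 = r^2 = (-0.964)^2 = 0.929296

0.929296


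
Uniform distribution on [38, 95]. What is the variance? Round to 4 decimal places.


Var = (b-a)^2 / 12
(b-a)^2 = (95 - 38)^2 = 3249
Var = 3249/12 = 270.75

270.7500


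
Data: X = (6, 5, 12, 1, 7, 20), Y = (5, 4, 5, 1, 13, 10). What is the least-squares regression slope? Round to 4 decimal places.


b = sum((xi-xbar)(yi-ybar)) / sum((xi-xbar)^2)
n = 6, xbar = 51/6 = 8.5, ybar = 38/6 = 19/3 ≈ 6.333333
Sxy = sum((xi-xbar)(yi-ybar)) = 79
Sxx = sum((xi-xbar)^2) = 221.5
b = Sxy / Sxx = 158/443 ≈ 0.356659

0.3567


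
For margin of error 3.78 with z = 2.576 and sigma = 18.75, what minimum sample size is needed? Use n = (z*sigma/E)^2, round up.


z*sigma/E = 2.576 * 18.75 / 3.78 = 115/9 ≈ 12.777778
(z*sigma/E)^2 = 13225/81 ≈ 163.271605
round up: n = 164

164


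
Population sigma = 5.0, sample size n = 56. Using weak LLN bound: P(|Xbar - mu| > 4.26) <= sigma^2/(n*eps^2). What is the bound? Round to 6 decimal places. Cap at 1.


bound = min(1, sigma^2/(n*eps^2))
sigma^2 = 5.0^2 = 25
n*eps^2 = 56 * 4.26^2 = 56 * 18.1476 = 1016.2656
sigma^2/(n*eps^2) = 25 / 1016.2656 ≈ 0.02459987

0.024600


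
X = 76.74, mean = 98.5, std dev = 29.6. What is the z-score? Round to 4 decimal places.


z = (X - mu) / sigma
X - mu = 76.74 - 98.5 = -21.76
z = -21.76 / 29.6 = -136/185 ≈ -0.735135

-0.7351


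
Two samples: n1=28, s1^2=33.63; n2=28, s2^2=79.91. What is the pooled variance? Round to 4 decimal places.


sp^2 = ((n1-1)*s1^2 + (n2-1)*s2^2)/(n1+n2-2)
(n1-1)*s1^2 = 27 * 33.63 = 908.01
(n2-1)*s2^2 = 27 * 79.91 = 2157.57
numerator = 908.01 + 2157.57 = 3065.58
n1+n2-2 = 54
sp^2 = 3065.58 / 54 = 56.77

56.7700


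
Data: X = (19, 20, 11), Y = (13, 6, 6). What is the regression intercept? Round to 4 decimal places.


a = ybar - b*xbar, where b = sum((xi-xbar)(yi-ybar)) / sum((xi-xbar)^2)
n = 3, xbar = 50/3 ≈ 16.666667, ybar = 25/3 ≈ 8.333333
Sxy = sum((xi-xbar)(yi-ybar)) = 49/3 ≈ 16.333333
Sxx = sum((xi-xbar)^2) = 146/3 ≈ 48.666667
b = Sxy / Sxx = 49/146 ≈ 0.335616
a = 8.333333 - 0.335616 * 16.666667 = 200/73 ≈ 2.739726

2.7397


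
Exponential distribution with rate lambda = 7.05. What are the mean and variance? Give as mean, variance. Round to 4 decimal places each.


mean = 1/lam, var = 1/lam^2
mean = 1 / 7.05 = 20/141 ≈ 0.141844
lam^2 = 7.05^2 = 49.7025
var = 1 / 49.7025 ≈ 0.020120

0.1418, 0.0201


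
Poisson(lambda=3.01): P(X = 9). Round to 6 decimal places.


P = e^(-lam) * lam^k / k!
e^(-3.01) ≈ 0.04929168
lam^k = 3.01^9 ≈ 20281.424743
k! = 9! = 362880
P = 0.04929168 * 20281.424743 / 362880 ≈ 0.002755

0.002755


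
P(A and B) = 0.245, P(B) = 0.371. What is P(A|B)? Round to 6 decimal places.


P(A|B) = P(A and B) / P(B) = 0.245 / 0.371 = 35/53 ≈ 0.66037736

0.660377


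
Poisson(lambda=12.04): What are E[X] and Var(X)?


E[X] = Var(X) = lambda = 12.04

12.04, 12.04


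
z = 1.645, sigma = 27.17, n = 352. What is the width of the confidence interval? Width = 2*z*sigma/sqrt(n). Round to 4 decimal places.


width = 2*z*sigma/sqrt(n)
2*z*sigma = 2 * 1.645 * 27.17 = 89.3893
sqrt(352) ≈ 18.761663
width = 89.3893 / 18.761663 ≈ 4.764466

4.7645


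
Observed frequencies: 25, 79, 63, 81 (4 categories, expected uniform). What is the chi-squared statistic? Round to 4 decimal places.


chi2 = sum((O-E)^2/E), E = total/4
total = 248, E = 248/4 = 62
(25 - 62)^2 / 62 = 1369 / 62 = 1369/62 ≈ 22.080645
(79 - 62)^2 / 62 = 289 / 62 = 289/62 ≈ 4.661290
(63 - 62)^2 / 62 = 1 / 62 = 1/62 ≈ 0.016129
(81 - 62)^2 / 62 = 361 / 62 = 361/62 ≈ 5.822581
chi2 = 1010/31 ≈ 32.580645

32.5806


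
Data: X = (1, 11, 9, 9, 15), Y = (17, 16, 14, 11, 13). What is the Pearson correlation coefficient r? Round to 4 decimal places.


r = sum((xi-xbar)(yi-ybar)) / sqrt(sum((xi-xbar)^2) * sum((yi-ybar)^2))
n = 5, xbar = 45/5 = 9, ybar = 71/5 = 14.2
Sxy = sum((xi-xbar)(yi-ybar)) = -26
Sxx = sum((xi-xbar)^2) = 104
Syy = sum((yi-ybar)^2) = 22.8
sqrt(Sxx*Syy) ≈ 48.694969
r = Sxy / sqrt(Sxx*Syy) = -26 / 48.694969 ≈ -0.533936

-0.5339


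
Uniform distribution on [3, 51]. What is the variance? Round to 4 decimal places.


Var = (b-a)^2 / 12
(b-a)^2 = (51 - 3)^2 = 2304
Var = 2304/12 = 192

192.0000


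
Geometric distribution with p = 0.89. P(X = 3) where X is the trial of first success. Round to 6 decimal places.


P = (1-p)^(k-1) * p
(1-p)^(k-1) = 0.11^2 = 0.0121
P = 0.0121 * 0.89 = 0.010769

0.010769


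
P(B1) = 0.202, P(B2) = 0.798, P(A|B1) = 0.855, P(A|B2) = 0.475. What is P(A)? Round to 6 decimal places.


P(A) = P(A|B1)*P(B1) + P(A|B2)*P(B2)
P(A|B1)*P(B1) = 0.855 * 0.202 = 0.17271
P(A|B2)*P(B2) = 0.475 * 0.798 = 0.37905
P(A) = 0.17271 + 0.37905 = 0.55176

0.551760


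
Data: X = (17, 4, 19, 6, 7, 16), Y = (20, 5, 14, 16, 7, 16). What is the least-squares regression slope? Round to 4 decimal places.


b = sum((xi-xbar)(yi-ybar)) / sum((xi-xbar)^2)
n = 6, xbar = 69/6 = 11.5, ybar = 78/6 = 13
Sxy = sum((xi-xbar)(yi-ybar)) = 130
Sxx = sum((xi-xbar)^2) = 213.5
b = Sxy / Sxx = 260/427 ≈ 0.608899

0.6089


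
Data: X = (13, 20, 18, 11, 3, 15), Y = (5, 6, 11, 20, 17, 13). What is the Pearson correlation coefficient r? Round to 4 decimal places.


r = sum((xi-xbar)(yi-ybar)) / sqrt(sum((xi-xbar)^2) * sum((yi-ybar)^2))
n = 6, xbar = 80/6 = 40/3 ≈ 13.333333, ybar = 72/6 = 12
Sxy = sum((xi-xbar)(yi-ybar)) = -111
Sxx = sum((xi-xbar)^2) = 544/3 ≈ 181.333333
Syy = sum((yi-ybar)^2) = 176
sqrt(Sxx*Syy) ≈ 178.646765
r = Sxy / sqrt(Sxx*Syy) = -111 / 178.646765 ≈ -0.621338

-0.6213


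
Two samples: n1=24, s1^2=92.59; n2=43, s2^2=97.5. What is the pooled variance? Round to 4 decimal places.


sp^2 = ((n1-1)*s1^2 + (n2-1)*s2^2)/(n1+n2-2)
(n1-1)*s1^2 = 23 * 92.59 = 2129.57
(n2-1)*s2^2 = 42 * 97.5 = 4095
numerator = 2129.57 + 4095 = 6224.57
n1+n2-2 = 65
sp^2 = 6224.57 / 65 = 622457/6500 ≈ 95.762615

95.7626


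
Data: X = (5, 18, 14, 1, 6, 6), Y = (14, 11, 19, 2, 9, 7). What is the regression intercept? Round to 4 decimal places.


a = ybar - b*xbar, where b = sum((xi-xbar)(yi-ybar)) / sum((xi-xbar)^2)
n = 6, xbar = 50/6 = 25/3 ≈ 8.333333, ybar = 62/6 = 31/3 ≈ 10.333333
Sxy = sum((xi-xbar)(yi-ybar)) = 346/3 ≈ 115.333333
Sxx = sum((xi-xbar)^2) = 604/3 ≈ 201.333333
b = Sxy / Sxx = 173/302 ≈ 0.572848
a = 10.333333 - 0.572848 * 8.333333 = 1679/302 ≈ 5.559603

5.5596


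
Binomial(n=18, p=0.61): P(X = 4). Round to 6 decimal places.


P = C(n,k) * p^k * (1-p)^(n-k)
C(18,4) = 3060
p^k = 0.61^4 ≈ 0.1384584
(1-p)^(n-k) = 0.39^14 ≈ 0.000001883235
P = 3060 * 0.1384584 * 0.000001883235 ≈ 0.000798

0.000798


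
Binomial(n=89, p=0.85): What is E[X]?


E[X] = n*p = 89 * 0.85 = 75.65

75.65


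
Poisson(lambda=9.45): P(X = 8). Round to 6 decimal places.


P = e^(-lam) * lam^k / k!
e^(-9.45) ≈ 0.00007868957
lam^k = 9.45^8 ≈ 63599612.278719
k! = 8! = 40320
P = 0.00007868957 * 63599612.278719 / 40320 ≈ 0.124123

0.124123


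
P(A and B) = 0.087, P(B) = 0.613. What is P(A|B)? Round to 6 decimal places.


P(A|B) = P(A and B) / P(B) = 0.087 / 0.613 = 87/613 ≈ 0.14192496

0.141925


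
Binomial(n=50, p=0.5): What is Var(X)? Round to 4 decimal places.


Var = n*p*(1-p) = 50 * 0.5 * 0.5 = 12.5

12.5000


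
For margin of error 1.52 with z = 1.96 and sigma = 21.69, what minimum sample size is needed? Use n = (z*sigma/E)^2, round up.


z*sigma/E = 1.96 * 21.69 / 1.52 = 106281/3800 ≈ 27.968684
(z*sigma/E)^2 ≈ 782.247296
round up: n = 783

783


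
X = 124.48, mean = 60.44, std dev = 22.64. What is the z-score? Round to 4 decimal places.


z = (X - mu) / sigma
X - mu = 124.48 - 60.44 = 64.04
z = 64.04 / 22.64 = 1601/566 ≈ 2.828622

2.8286


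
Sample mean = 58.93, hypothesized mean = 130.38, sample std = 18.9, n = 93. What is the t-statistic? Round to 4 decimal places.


t = (xbar - mu0) / (s/sqrt(n))
xbar - mu0 = 58.93 - 130.38 = -71.45
sqrt(93) ≈ 9.64365076
s/sqrt(n) = 18.9 / 9.64365076 ≈ 1.95983870
t = -71.45 / 1.95983870 ≈ -36.457082

-36.4571


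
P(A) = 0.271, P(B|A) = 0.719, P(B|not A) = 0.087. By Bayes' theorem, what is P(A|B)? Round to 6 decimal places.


P(A|B) = P(B|A)*P(A) / P(B), P(B) = P(B|A)*P(A) + P(B|not A)*P(not A)
P(B|A)*P(A) = 0.719 * 0.271 = 0.194849
P(B|not A)*P(not A) = 0.087 * 0.729 = 0.063423
P(B) = 0.194849 + 0.063423 = 0.258272
P(A|B) = 0.194849 / 0.258272 ≈ 0.75443331

0.754433


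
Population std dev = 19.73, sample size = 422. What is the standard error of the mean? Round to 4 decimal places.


SE = sigma / sqrt(n)
sqrt(422) ≈ 20.542639
SE = 19.73 / 20.542639 ≈ 0.960441

0.9604


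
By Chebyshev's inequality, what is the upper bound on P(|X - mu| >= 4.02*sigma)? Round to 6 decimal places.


P <= 1/k^2
k^2 = 4.02^2 = 16.1604
1/k^2 = 1 / 16.1604 ≈ 0.06187966

0.061880


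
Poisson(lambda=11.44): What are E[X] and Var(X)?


E[X] = Var(X) = lambda = 11.44

11.44, 11.44


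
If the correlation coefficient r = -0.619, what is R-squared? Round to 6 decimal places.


R^2 = r^2 = (-0.619)^2 = 0.383161

0.383161


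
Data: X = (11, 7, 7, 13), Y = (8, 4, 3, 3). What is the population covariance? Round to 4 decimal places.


Cov = (1/n)*sum((xi-xbar)(yi-ybar))
n = 4, xbar = 38/4 = 9.5, ybar = 18/4 = 4.5
sum((xi-xbar)(yi-ybar)) = 5
Cov = 5 / 4 = 1.25

1.2500


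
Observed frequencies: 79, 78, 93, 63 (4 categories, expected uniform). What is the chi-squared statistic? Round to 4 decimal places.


chi2 = sum((O-E)^2/E), E = total/4
total = 313, E = 313/4 = 78.25
(79 - 78.25)^2 / 78.25 = 0.5625 / 78.25 = 9/1252 ≈ 0.007188
(78 - 78.25)^2 / 78.25 = 0.0625 / 78.25 = 1/1252 ≈ 0.000799
(93 - 78.25)^2 / 78.25 = 217.5625 / 78.25 = 3481/1252 ≈ 2.780351
(63 - 78.25)^2 / 78.25 = 232.5625 / 78.25 = 3721/1252 ≈ 2.972045
chi2 = 1803/313 ≈ 5.760383

5.7604


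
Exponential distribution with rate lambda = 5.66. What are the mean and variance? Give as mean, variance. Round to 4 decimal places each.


mean = 1/lam, var = 1/lam^2
mean = 1 / 5.66 = 50/283 ≈ 0.176678
lam^2 = 5.66^2 = 32.0356
var = 1 / 32.0356 ≈ 0.031215

0.1767, 0.0312


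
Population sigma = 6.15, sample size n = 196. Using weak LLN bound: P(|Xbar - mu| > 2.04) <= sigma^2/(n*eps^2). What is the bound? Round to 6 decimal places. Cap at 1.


bound = min(1, sigma^2/(n*eps^2))
sigma^2 = 6.15^2 = 37.8225
n*eps^2 = 196 * 2.04^2 = 196 * 4.1616 = 815.6736
sigma^2/(n*eps^2) = 37.8225 / 815.6736 ≈ 0.04636965

0.046370


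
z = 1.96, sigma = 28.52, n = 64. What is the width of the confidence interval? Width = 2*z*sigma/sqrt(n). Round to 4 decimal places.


width = 2*z*sigma/sqrt(n)
2*z*sigma = 2 * 1.96 * 28.52 = 111.7984
sqrt(64) = 8
width = 111.7984 / 8 = 13.9748

13.9748


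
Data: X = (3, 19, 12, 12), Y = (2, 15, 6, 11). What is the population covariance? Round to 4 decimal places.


Cov = (1/n)*sum((xi-xbar)(yi-ybar))
n = 4, xbar = 46/4 = 11.5, ybar = 34/4 = 8.5
sum((xi-xbar)(yi-ybar)) = 104
Cov = 104 / 4 = 26

26.0000


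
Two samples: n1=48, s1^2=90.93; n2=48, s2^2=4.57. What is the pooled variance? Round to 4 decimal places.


sp^2 = ((n1-1)*s1^2 + (n2-1)*s2^2)/(n1+n2-2)
(n1-1)*s1^2 = 47 * 90.93 = 4273.71
(n2-1)*s2^2 = 47 * 4.57 = 214.79
numerator = 4273.71 + 214.79 = 4488.5
n1+n2-2 = 94
sp^2 = 4488.5 / 94 = 47.75

47.7500


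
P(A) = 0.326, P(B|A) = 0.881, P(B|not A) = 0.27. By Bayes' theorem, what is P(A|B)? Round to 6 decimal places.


P(A|B) = P(B|A)*P(A) / P(B), P(B) = P(B|A)*P(A) + P(B|not A)*P(not A)
P(B|A)*P(A) = 0.881 * 0.326 = 0.287206
P(B|not A)*P(not A) = 0.27 * 0.674 = 0.18198
P(B) = 0.287206 + 0.18198 = 0.469186
P(A|B) = 0.287206 / 0.469186 ≈ 0.61213676

0.612137


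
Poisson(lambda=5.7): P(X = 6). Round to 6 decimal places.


P = e^(-lam) * lam^k / k!
e^(-5.7) ≈ 0.003345965
lam^k = 5.7^6 = 34296.447249
k! = 6! = 720
P = 0.003345965 * 34296.447249 / 720 ≈ 0.159382

0.159382


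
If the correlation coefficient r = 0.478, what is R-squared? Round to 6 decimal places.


R^2 = r^2 = (0.478)^2 = 0.228484

0.228484


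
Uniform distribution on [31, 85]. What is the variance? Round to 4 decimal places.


Var = (b-a)^2 / 12
(b-a)^2 = (85 - 31)^2 = 2916
Var = 2916/12 = 243

243.0000


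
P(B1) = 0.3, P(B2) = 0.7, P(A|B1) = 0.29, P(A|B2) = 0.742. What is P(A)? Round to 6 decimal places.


P(A) = P(A|B1)*P(B1) + P(A|B2)*P(B2)
P(A|B1)*P(B1) = 0.29 * 0.3 = 0.087
P(A|B2)*P(B2) = 0.742 * 0.7 = 0.5194
P(A) = 0.087 + 0.5194 = 0.6064

0.606400


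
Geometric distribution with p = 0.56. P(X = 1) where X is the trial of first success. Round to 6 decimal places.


P = (1-p)^(k-1) * p
(1-p)^(k-1) = 0.44^0 = 1
P = 1 * 0.56 = 0.56

0.560000


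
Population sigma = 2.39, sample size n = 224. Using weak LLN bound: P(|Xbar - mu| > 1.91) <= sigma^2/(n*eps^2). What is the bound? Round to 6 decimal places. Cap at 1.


bound = min(1, sigma^2/(n*eps^2))
sigma^2 = 2.39^2 = 5.7121
n*eps^2 = 224 * 1.91^2 = 224 * 3.6481 = 817.1744
sigma^2/(n*eps^2) = 5.7121 / 817.1744 ≈ 0.00699006

0.006990


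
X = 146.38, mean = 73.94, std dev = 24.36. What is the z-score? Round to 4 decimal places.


z = (X - mu) / sigma
X - mu = 146.38 - 73.94 = 72.44
z = 72.44 / 24.36 = 1811/609 ≈ 2.973727

2.9737


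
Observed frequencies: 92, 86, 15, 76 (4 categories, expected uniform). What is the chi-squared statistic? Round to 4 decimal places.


chi2 = sum((O-E)^2/E), E = total/4
total = 269, E = 269/4 = 67.25
(92 - 67.25)^2 / 67.25 = 612.5625 / 67.25 = 9801/1076 ≈ 9.108736
(86 - 67.25)^2 / 67.25 = 351.5625 / 67.25 = 5625/1076 ≈ 5.227695
(15 - 67.25)^2 / 67.25 = 2730.0625 / 67.25 = 43681/1076 ≈ 40.595725
(76 - 67.25)^2 / 67.25 = 76.5625 / 67.25 = 1225/1076 ≈ 1.138476
chi2 = 15083/269 ≈ 56.070632

56.0706


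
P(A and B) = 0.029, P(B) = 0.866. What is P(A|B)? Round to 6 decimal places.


P(A|B) = P(A and B) / P(B) = 0.029 / 0.866 = 29/866 ≈ 0.03348730

0.033487


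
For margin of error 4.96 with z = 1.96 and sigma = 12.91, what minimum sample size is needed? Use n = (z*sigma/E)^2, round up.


z*sigma/E = 1.96 * 12.91 / 4.96 ≈ 5.101532
(z*sigma/E)^2 ≈ 26.025631
round up: n = 27

27


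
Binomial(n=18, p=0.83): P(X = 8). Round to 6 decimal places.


P = C(n,k) * p^k * (1-p)^(n-k)
C(18,8) = 43758
p^k = 0.83^8 ≈ 0.2252292
(1-p)^(n-k) = 0.17^10 ≈ 0.00000002015994
P = 43758 * 0.2252292 * 0.00000002015994 ≈ 0.000199

0.000199


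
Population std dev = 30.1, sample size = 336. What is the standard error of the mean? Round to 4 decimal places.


SE = sigma / sqrt(n)
sqrt(336) ≈ 18.330303
SE = 30.1 / 18.330303 ≈ 1.642090

1.6421


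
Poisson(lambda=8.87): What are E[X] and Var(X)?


E[X] = Var(X) = lambda = 8.87

8.87, 8.87


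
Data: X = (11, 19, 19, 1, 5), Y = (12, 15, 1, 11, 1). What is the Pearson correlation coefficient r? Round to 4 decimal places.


r = sum((xi-xbar)(yi-ybar)) / sqrt(sum((xi-xbar)^2) * sum((yi-ybar)^2))
n = 5, xbar = 55/5 = 11, ybar = 40/5 = 8
Sxy = sum((xi-xbar)(yi-ybar)) = 12
Sxx = sum((xi-xbar)^2) = 264
Syy = sum((yi-ybar)^2) = 172
sqrt(Sxx*Syy) ≈ 213.091530
r = Sxy / sqrt(Sxx*Syy) = 12 / 213.091530 ≈ 0.056314

0.0563


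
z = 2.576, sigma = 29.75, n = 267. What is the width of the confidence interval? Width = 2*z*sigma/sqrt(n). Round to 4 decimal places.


width = 2*z*sigma/sqrt(n)
2*z*sigma = 2 * 2.576 * 29.75 = 153.272
sqrt(267) ≈ 16.340135
width = 153.272 / 16.340135 ≈ 9.380094

9.3801


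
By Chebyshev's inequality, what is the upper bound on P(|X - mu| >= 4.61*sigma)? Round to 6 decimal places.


P <= 1/k^2
k^2 = 4.61^2 = 21.2521
1/k^2 = 1 / 21.2521 ≈ 0.04705417

0.047054


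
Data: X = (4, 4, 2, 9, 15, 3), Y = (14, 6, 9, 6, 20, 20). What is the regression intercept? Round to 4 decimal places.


a = ybar - b*xbar, where b = sum((xi-xbar)(yi-ybar)) / sum((xi-xbar)^2)
n = 6, xbar = 37/6 ≈ 6.166667, ybar = 75/6 = 12.5
Sxy = sum((xi-xbar)(yi-ybar)) = 49.5
Sxx = sum((xi-xbar)^2) = 737/6 ≈ 122.833333
b = Sxy / Sxx = 27/67 ≈ 0.402985
a = 12.5 - 0.402985 * 6.166667 = 671/67 ≈ 10.014925

10.0149


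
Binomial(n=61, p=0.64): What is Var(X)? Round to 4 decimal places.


Var = n*p*(1-p) = 61 * 0.64 * 0.36 = 14.0544

14.0544


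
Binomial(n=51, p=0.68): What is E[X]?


E[X] = n*p = 51 * 0.68 = 34.68

34.68


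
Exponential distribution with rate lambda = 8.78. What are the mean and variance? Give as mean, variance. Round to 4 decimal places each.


mean = 1/lam, var = 1/lam^2
mean = 1 / 8.78 = 50/439 ≈ 0.113895
lam^2 = 8.78^2 = 77.0884
var = 1 / 77.0884 ≈ 0.012972

0.1139, 0.0130


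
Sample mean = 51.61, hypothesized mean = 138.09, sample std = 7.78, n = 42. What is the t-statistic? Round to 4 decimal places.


t = (xbar - mu0) / (s/sqrt(n))
xbar - mu0 = 51.61 - 138.09 = -86.48
sqrt(42) ≈ 6.48074070
s/sqrt(n) = 7.78 / 6.48074070 ≈ 1.20048006
t = -86.48 / 1.20048006 ≈ -72.037848

-72.0378


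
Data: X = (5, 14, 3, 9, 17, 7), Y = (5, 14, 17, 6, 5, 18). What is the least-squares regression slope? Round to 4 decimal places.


b = sum((xi-xbar)(yi-ybar)) / sum((xi-xbar)^2)
n = 6, xbar = 55/6 ≈ 9.166667, ybar = 65/6 ≈ 10.833333
Sxy = sum((xi-xbar)(yi-ybar)) = -353/6 ≈ -58.833333
Sxx = sum((xi-xbar)^2) = 869/6 ≈ 144.833333
b = Sxy / Sxx = -353/869 ≈ -0.406214

-0.4062


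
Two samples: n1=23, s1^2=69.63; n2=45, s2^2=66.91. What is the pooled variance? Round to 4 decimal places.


sp^2 = ((n1-1)*s1^2 + (n2-1)*s2^2)/(n1+n2-2)
(n1-1)*s1^2 = 22 * 69.63 = 1531.86
(n2-1)*s2^2 = 44 * 66.91 = 2944.04
numerator = 1531.86 + 2944.04 = 4475.9
n1+n2-2 = 66
sp^2 = 4475.9 / 66 = 4069/60 ≈ 67.816667

67.8167


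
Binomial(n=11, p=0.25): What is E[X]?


E[X] = n*p = 11 * 0.25 = 2.75

2.75


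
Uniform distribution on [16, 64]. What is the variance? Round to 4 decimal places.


Var = (b-a)^2 / 12
(b-a)^2 = (64 - 16)^2 = 2304
Var = 2304/12 = 192

192.0000


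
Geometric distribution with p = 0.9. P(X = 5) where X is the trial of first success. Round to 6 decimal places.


P = (1-p)^(k-1) * p
(1-p)^(k-1) = 0.1^4 = 0.0001
P = 0.0001 * 0.9 = 0.00009

0.000090


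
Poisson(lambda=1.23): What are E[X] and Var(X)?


E[X] = Var(X) = lambda = 1.23

1.23, 1.23


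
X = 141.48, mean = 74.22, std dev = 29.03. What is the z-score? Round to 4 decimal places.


z = (X - mu) / sigma
X - mu = 141.48 - 74.22 = 67.26
z = 67.26 / 29.03 = 6726/2903 ≈ 2.316914

2.3169


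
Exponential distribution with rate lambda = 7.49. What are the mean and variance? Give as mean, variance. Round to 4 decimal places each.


mean = 1/lam, var = 1/lam^2
mean = 1 / 7.49 = 100/749 ≈ 0.133511
lam^2 = 7.49^2 = 56.1001
var = 1 / 56.1001 ≈ 0.017825

0.1335, 0.0178


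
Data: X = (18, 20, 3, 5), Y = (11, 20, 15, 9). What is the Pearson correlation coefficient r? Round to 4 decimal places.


r = sum((xi-xbar)(yi-ybar)) / sqrt(sum((xi-xbar)^2) * sum((yi-ybar)^2))
n = 4, xbar = 46/4 = 11.5, ybar = 55/4 = 13.75
Sxy = sum((xi-xbar)(yi-ybar)) = 55.5
Sxx = sum((xi-xbar)^2) = 229
Syy = sum((yi-ybar)^2) = 70.75
sqrt(Sxx*Syy) ≈ 127.286095
r = Sxy / sqrt(Sxx*Syy) = 55.5 / 127.286095 ≈ 0.436026

0.4360


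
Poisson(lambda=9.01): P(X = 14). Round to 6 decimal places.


P = e^(-lam) * lam^k / k!
e^(-9.01) ≈ 0.0001221819
lam^k = 9.01^14 ≈ 23235235237395.137646
k! = 14! = 87178291200
P = 0.0001221819 * 23235235237395.137646 / 87178291200 ≈ 0.032565

0.032565


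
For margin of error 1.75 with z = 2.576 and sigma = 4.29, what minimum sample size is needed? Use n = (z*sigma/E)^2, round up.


z*sigma/E = 2.576 * 4.29 / 1.75 = 6.31488
(z*sigma/E)^2 ≈ 39.877709
round up: n = 40

40


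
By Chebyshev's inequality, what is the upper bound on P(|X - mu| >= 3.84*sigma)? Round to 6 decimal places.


P <= 1/k^2
k^2 = 3.84^2 = 14.7456
1/k^2 = 1 / 14.7456 = 625/9216 ≈ 0.06781684

0.067817


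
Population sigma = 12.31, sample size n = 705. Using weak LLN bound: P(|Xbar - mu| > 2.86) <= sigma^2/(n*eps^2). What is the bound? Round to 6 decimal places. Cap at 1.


bound = min(1, sigma^2/(n*eps^2))
sigma^2 = 12.31^2 = 151.5361
n*eps^2 = 705 * 2.86^2 = 705 * 8.1796 = 5766.618
sigma^2/(n*eps^2) = 151.5361 / 5766.618 ≈ 0.02627816

0.026278


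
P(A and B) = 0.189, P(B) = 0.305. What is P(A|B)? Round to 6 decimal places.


P(A|B) = P(A and B) / P(B) = 0.189 / 0.305 = 189/305 ≈ 0.61967213

0.619672


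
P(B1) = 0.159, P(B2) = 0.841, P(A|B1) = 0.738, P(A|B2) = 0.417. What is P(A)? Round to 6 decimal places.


P(A) = P(A|B1)*P(B1) + P(A|B2)*P(B2)
P(A|B1)*P(B1) = 0.738 * 0.159 = 0.117342
P(A|B2)*P(B2) = 0.417 * 0.841 = 0.350697
P(A) = 0.117342 + 0.350697 = 0.468039

0.468039


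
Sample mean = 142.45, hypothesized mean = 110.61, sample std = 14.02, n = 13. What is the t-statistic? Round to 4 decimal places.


t = (xbar - mu0) / (s/sqrt(n))
xbar - mu0 = 142.45 - 110.61 = 31.84
sqrt(13) ≈ 3.60555128
s/sqrt(n) = 14.02 / 3.60555128 ≈ 3.88844838
t = 31.84 / 3.88844838 ≈ 8.188356

8.1884


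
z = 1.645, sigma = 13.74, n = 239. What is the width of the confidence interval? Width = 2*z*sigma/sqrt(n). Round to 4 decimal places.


width = 2*z*sigma/sqrt(n)
2*z*sigma = 2 * 1.645 * 13.74 = 45.2046
sqrt(239) ≈ 15.459625
width = 45.2046 / 15.459625 ≈ 2.924042

2.9240


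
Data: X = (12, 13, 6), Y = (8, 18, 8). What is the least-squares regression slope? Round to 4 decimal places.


b = sum((xi-xbar)(yi-ybar)) / sum((xi-xbar)^2)
n = 3, xbar = 31/3 ≈ 10.333333, ybar = 34/3 ≈ 11.333333
Sxy = sum((xi-xbar)(yi-ybar)) = 80/3 ≈ 26.666667
Sxx = sum((xi-xbar)^2) = 86/3 ≈ 28.666667
b = Sxy / Sxx = 40/43 ≈ 0.930233

0.9302


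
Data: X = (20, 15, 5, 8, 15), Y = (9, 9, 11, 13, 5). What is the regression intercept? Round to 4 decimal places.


a = ybar - b*xbar, where b = sum((xi-xbar)(yi-ybar)) / sum((xi-xbar)^2)
n = 5, xbar = 63/5 = 12.6, ybar = 47/5 = 9.4
Sxy = sum((xi-xbar)(yi-ybar)) = -43.2
Sxx = sum((xi-xbar)^2) = 145.2
b = Sxy / Sxx = -36/121 ≈ -0.297521
a = 9.4 - (-0.297521) * 12.6 = 1591/121 ≈ 13.148760

13.1488


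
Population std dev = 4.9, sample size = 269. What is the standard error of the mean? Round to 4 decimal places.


SE = sigma / sqrt(n)
sqrt(269) ≈ 16.401219
SE = 4.9 / 16.401219 ≈ 0.298758

0.2988


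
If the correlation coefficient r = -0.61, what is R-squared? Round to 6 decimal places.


R^2 = r^2 = (-0.61)^2 = 0.3721

0.372100


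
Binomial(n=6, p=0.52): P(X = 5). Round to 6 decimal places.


P = C(n,k) * p^k * (1-p)^(n-k)
C(6,5) = 6
p^k = 0.52^5 ≈ 0.03802040
(1-p)^(n-k) = 0.48^1 = 0.48
P = 6 * 0.03802040 * 0.48 ≈ 0.109499

0.109499


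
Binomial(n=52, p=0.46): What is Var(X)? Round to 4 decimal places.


Var = n*p*(1-p) = 52 * 0.46 * 0.54 = 12.9168

12.9168


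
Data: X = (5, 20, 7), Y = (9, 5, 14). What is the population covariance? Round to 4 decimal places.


Cov = (1/n)*sum((xi-xbar)(yi-ybar))
n = 3, xbar = 32/3 ≈ 10.666667, ybar = 28/3 ≈ 9.333333
sum((xi-xbar)(yi-ybar)) = -167/3 ≈ -55.666667
Cov = -55.666667 / 3 = -167/9 ≈ -18.555556

-18.5556


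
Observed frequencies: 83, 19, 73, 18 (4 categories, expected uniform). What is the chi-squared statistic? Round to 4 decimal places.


chi2 = sum((O-E)^2/E), E = total/4
total = 193, E = 193/4 = 48.25
(83 - 48.25)^2 / 48.25 = 1207.5625 / 48.25 = 19321/772 ≈ 25.027202
(19 - 48.25)^2 / 48.25 = 855.5625 / 48.25 = 13689/772 ≈ 17.731865
(73 - 48.25)^2 / 48.25 = 612.5625 / 48.25 = 9801/772 ≈ 12.695596
(18 - 48.25)^2 / 48.25 = 915.0625 / 48.25 = 14641/772 ≈ 18.965026
chi2 = 14363/193 ≈ 74.419689

74.4197


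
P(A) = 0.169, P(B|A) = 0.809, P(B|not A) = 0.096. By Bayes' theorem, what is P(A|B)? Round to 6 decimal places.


P(A|B) = P(B|A)*P(A) / P(B), P(B) = P(B|A)*P(A) + P(B|not A)*P(not A)
P(B|A)*P(A) = 0.809 * 0.169 = 0.136721
P(B|not A)*P(not A) = 0.096 * 0.831 = 0.079776
P(B) = 0.136721 + 0.079776 = 0.216497
P(A|B) = 0.136721 / 0.216497 ≈ 0.63151452

0.631515


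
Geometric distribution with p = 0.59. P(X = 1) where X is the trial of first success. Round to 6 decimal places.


P = (1-p)^(k-1) * p
(1-p)^(k-1) = 0.41^0 = 1
P = 1 * 0.59 = 0.59

0.590000


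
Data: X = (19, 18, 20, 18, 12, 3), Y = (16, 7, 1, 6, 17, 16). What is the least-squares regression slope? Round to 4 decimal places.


b = sum((xi-xbar)(yi-ybar)) / sum((xi-xbar)^2)
n = 6, xbar = 90/6 = 15, ybar = 63/6 = 10.5
Sxy = sum((xi-xbar)(yi-ybar)) = -135
Sxx = sum((xi-xbar)^2) = 212
b = Sxy / Sxx = -135/212 ≈ -0.636792

-0.6368


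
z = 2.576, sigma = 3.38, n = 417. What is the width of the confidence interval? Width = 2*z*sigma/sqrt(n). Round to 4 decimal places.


width = 2*z*sigma/sqrt(n)
2*z*sigma = 2 * 2.576 * 3.38 = 17.41376
sqrt(417) ≈ 20.420578
width = 17.41376 / 20.420578 ≈ 0.852755

0.8528


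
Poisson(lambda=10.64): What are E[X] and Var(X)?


E[X] = Var(X) = lambda = 10.64

10.64, 10.64


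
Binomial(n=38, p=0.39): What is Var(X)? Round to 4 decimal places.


Var = n*p*(1-p) = 38 * 0.39 * 0.61 = 9.0402

9.0402


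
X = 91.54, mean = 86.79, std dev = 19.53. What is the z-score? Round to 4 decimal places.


z = (X - mu) / sigma
X - mu = 91.54 - 86.79 = 4.75
z = 4.75 / 19.53 = 475/1953 ≈ 0.243216

0.2432


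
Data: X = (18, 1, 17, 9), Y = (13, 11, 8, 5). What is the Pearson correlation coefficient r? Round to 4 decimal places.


r = sum((xi-xbar)(yi-ybar)) / sqrt(sum((xi-xbar)^2) * sum((yi-ybar)^2))
n = 4, xbar = 45/4 = 11.25, ybar = 37/4 = 9.25
Sxy = sum((xi-xbar)(yi-ybar)) = 9.75
Sxx = sum((xi-xbar)^2) = 188.75
Syy = sum((yi-ybar)^2) = 36.75
sqrt(Sxx*Syy) ≈ 83.286028
r = Sxy / sqrt(Sxx*Syy) = 9.75 / 83.286028 ≈ 0.117066

0.1171


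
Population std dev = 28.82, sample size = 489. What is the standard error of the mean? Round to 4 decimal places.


SE = sigma / sqrt(n)
sqrt(489) ≈ 22.113344
SE = 28.82 / 22.113344 ≈ 1.303285

1.3033


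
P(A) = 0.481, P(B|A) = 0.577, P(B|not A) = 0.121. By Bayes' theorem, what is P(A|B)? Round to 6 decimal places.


P(A|B) = P(B|A)*P(A) / P(B), P(B) = P(B|A)*P(A) + P(B|not A)*P(not A)
P(B|A)*P(A) = 0.577 * 0.481 = 0.277537
P(B|not A)*P(not A) = 0.121 * 0.519 = 0.062799
P(B) = 0.277537 + 0.062799 = 0.340336
P(A|B) = 0.277537 / 0.340336 ≈ 0.81547941

0.815479


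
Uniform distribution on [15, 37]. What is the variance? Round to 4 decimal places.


Var = (b-a)^2 / 12
(b-a)^2 = (37 - 15)^2 = 484
Var = 484/12 ≈ 40.333333

40.3333


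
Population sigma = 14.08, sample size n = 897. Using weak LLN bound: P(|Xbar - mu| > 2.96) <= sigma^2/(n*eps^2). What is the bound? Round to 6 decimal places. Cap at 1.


bound = min(1, sigma^2/(n*eps^2))
sigma^2 = 14.08^2 = 198.2464
n*eps^2 = 897 * 2.96^2 = 897 * 8.7616 = 7859.1552
sigma^2/(n*eps^2) = 198.2464 / 7859.1552 ≈ 0.02522490

0.025225


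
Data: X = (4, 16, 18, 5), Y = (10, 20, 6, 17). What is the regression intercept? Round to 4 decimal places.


a = ybar - b*xbar, where b = sum((xi-xbar)(yi-ybar)) / sum((xi-xbar)^2)
n = 4, xbar = 43/4 = 10.75, ybar = 53/4 = 13.25
Sxy = sum((xi-xbar)(yi-ybar)) = -16.75
Sxx = sum((xi-xbar)^2) = 158.75
b = Sxy / Sxx = -67/635 ≈ -0.105512
a = 13.25 - (-0.105512) * 10.75 = 9134/635 ≈ 14.384252

14.3843


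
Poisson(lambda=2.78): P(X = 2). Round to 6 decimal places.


P = e^(-lam) * lam^k / k!
e^(-2.78) ≈ 0.06203851
lam^k = 2.78^2 = 7.7284
k! = 2! = 2
P = 0.06203851 * 7.7284 / 2 ≈ 0.239729

0.239729


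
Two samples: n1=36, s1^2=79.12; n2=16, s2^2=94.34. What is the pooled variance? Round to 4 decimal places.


sp^2 = ((n1-1)*s1^2 + (n2-1)*s2^2)/(n1+n2-2)
(n1-1)*s1^2 = 35 * 79.12 = 2769.2
(n2-1)*s2^2 = 15 * 94.34 = 1415.1
numerator = 2769.2 + 1415.1 = 4184.3
n1+n2-2 = 50
sp^2 = 4184.3 / 50 = 83.686

83.6860


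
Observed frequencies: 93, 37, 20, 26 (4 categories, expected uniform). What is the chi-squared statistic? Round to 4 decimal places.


chi2 = sum((O-E)^2/E), E = total/4
total = 176, E = 176/4 = 44
(93 - 44)^2 / 44 = 2401 / 44 = 2401/44 ≈ 54.568182
(37 - 44)^2 / 44 = 49 / 44 = 49/44 ≈ 1.113636
(20 - 44)^2 / 44 = 576 / 44 = 144/11 ≈ 13.090909
(26 - 44)^2 / 44 = 324 / 44 = 81/11 ≈ 7.363636
chi2 = 1675/22 ≈ 76.136364

76.1364


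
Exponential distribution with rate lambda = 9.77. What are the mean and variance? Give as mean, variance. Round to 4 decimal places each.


mean = 1/lam, var = 1/lam^2
mean = 1 / 9.77 = 100/977 ≈ 0.102354
lam^2 = 9.77^2 = 95.4529
var = 1 / 95.4529 ≈ 0.010476

0.1024, 0.0105


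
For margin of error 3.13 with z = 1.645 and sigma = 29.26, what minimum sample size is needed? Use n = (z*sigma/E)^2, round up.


z*sigma/E = 1.645 * 29.26 / 3.13 ≈ 15.377859
(z*sigma/E)^2 ≈ 236.478560
round up: n = 237

237


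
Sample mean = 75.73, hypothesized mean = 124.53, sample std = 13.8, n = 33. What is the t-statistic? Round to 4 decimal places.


t = (xbar - mu0) / (s/sqrt(n))
xbar - mu0 = 75.73 - 124.53 = -48.8
sqrt(33) ≈ 5.74456265
s/sqrt(n) = 13.8 / 5.74456265 ≈ 2.40227165
t = -48.8 / 2.40227165 ≈ -20.314106

-20.3141


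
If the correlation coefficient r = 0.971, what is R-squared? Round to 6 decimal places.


R^2 = r^2 = (0.971)^2 = 0.942841

0.942841


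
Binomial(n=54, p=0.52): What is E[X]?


E[X] = n*p = 54 * 0.52 = 28.08

28.08


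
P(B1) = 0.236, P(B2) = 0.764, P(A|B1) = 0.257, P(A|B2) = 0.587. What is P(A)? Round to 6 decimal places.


P(A) = P(A|B1)*P(B1) + P(A|B2)*P(B2)
P(A|B1)*P(B1) = 0.257 * 0.236 = 0.060652
P(A|B2)*P(B2) = 0.587 * 0.764 = 0.448468
P(A) = 0.060652 + 0.448468 = 0.50912

0.509120


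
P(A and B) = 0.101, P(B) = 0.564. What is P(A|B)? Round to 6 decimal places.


P(A|B) = P(A and B) / P(B) = 0.101 / 0.564 = 101/564 ≈ 0.17907801

0.179078


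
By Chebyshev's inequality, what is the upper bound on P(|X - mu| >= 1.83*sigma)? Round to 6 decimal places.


P <= 1/k^2
k^2 = 1.83^2 = 3.3489
1/k^2 = 1 / 3.3489 ≈ 0.29860551

0.298606


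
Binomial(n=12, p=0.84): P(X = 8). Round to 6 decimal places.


P = C(n,k) * p^k * (1-p)^(n-k)
C(12,8) = 495
p^k = 0.84^8 ≈ 0.2478759
(1-p)^(n-k) = 0.16^4 = 0.00065536
P = 495 * 0.2478759 * 0.00065536 ≈ 0.080412

0.080412


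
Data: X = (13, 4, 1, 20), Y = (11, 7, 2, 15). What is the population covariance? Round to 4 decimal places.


Cov = (1/n)*sum((xi-xbar)(yi-ybar))
n = 4, xbar = 38/4 = 9.5, ybar = 35/4 = 8.75
sum((xi-xbar)(yi-ybar)) = 140.5
Cov = 140.5 / 4 = 35.125

35.1250


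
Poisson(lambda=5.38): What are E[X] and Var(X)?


E[X] = Var(X) = lambda = 5.38

5.38, 5.38


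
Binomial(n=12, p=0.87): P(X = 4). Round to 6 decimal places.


P = C(n,k) * p^k * (1-p)^(n-k)
C(12,4) = 495
p^k = 0.87^4 ≈ 0.5728976
(1-p)^(n-k) = 0.13^8 ≈ 0.00000008157307
P = 495 * 0.5728976 * 0.00000008157307 ≈ 0.000023

0.000023


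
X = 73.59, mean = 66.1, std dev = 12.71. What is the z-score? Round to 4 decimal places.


z = (X - mu) / sigma
X - mu = 73.59 - 66.1 = 7.49
z = 7.49 / 12.71 = 749/1271 ≈ 0.589300

0.5893


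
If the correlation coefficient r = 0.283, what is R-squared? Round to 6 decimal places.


R^2 = r^2 = (0.283)^2 = 0.080089

0.080089


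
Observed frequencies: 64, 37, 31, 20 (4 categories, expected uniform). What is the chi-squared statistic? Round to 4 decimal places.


chi2 = sum((O-E)^2/E), E = total/4
total = 152, E = 152/4 = 38
(64 - 38)^2 / 38 = 676 / 38 = 338/19 ≈ 17.789474
(37 - 38)^2 / 38 = 1 / 38 = 1/38 ≈ 0.026316
(31 - 38)^2 / 38 = 49 / 38 = 49/38 ≈ 1.289474
(20 - 38)^2 / 38 = 324 / 38 = 162/19 ≈ 8.526316
chi2 = 525/19 ≈ 27.631579

27.6316


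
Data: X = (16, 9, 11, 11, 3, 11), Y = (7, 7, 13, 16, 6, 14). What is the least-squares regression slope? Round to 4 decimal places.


b = sum((xi-xbar)(yi-ybar)) / sum((xi-xbar)^2)
n = 6, xbar = 61/6 ≈ 10.166667, ybar = 63/6 = 10.5
Sxy = sum((xi-xbar)(yi-ybar)) = 25.5
Sxx = sum((xi-xbar)^2) = 533/6 ≈ 88.833333
b = Sxy / Sxx = 153/533 ≈ 0.287054

0.2871


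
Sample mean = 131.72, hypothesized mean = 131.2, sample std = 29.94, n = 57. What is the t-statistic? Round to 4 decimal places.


t = (xbar - mu0) / (s/sqrt(n))
xbar - mu0 = 131.72 - 131.2 = 0.52
sqrt(57) ≈ 7.54983444
s/sqrt(n) = 29.94 / 7.54983444 ≈ 3.96564988
t = 0.52 / 3.96564988 ≈ 0.131126

0.1311


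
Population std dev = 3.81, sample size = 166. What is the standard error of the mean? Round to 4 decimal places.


SE = sigma / sqrt(n)
sqrt(166) ≈ 12.884099
SE = 3.81 / 12.884099 ≈ 0.295713

0.2957


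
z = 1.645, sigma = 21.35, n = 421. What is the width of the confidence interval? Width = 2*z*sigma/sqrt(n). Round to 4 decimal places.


width = 2*z*sigma/sqrt(n)
2*z*sigma = 2 * 1.645 * 21.35 = 70.2415
sqrt(421) ≈ 20.518285
width = 70.2415 / 20.518285 ≈ 3.423361

3.4234


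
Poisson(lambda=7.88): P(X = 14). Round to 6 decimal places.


P = e^(-lam) * lam^k / k!
e^(-7.88) ≈ 0.0003782331
lam^k = 7.88^14 ≈ 3559320081385.510882
k! = 14! = 87178291200
P = 0.0003782331 * 3559320081385.510882 / 87178291200 ≈ 0.015443

0.015443


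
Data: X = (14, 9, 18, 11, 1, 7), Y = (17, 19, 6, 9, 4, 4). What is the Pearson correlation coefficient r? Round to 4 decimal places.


r = sum((xi-xbar)(yi-ybar)) / sqrt(sum((xi-xbar)^2) * sum((yi-ybar)^2))
n = 6, xbar = 60/6 = 10, ybar = 59/6 ≈ 9.833333
Sxy = sum((xi-xbar)(yi-ybar)) = 58
Sxx = sum((xi-xbar)^2) = 172
Syy = sum((yi-ybar)^2) = 1313/6 ≈ 218.833333
sqrt(Sxx*Syy) ≈ 194.008591
r = Sxy / sqrt(Sxx*Syy) = 58 / 194.008591 ≈ 0.298956

0.2990


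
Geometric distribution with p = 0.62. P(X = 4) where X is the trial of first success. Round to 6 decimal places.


P = (1-p)^(k-1) * p
(1-p)^(k-1) = 0.38^3 = 0.054872
P = 0.054872 * 0.62 = 0.03402064

0.034021


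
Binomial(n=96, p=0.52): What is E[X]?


E[X] = n*p = 96 * 0.52 = 49.92

49.92


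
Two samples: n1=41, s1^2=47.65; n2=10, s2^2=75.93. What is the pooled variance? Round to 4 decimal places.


sp^2 = ((n1-1)*s1^2 + (n2-1)*s2^2)/(n1+n2-2)
(n1-1)*s1^2 = 40 * 47.65 = 1906
(n2-1)*s2^2 = 9 * 75.93 = 683.37
numerator = 1906 + 683.37 = 2589.37
n1+n2-2 = 49
sp^2 = 2589.37 / 49 = 36991/700 ≈ 52.844286

52.8443


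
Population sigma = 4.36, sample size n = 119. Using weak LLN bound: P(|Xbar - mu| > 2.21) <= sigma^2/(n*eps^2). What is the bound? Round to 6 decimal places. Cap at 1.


bound = min(1, sigma^2/(n*eps^2))
sigma^2 = 4.36^2 = 19.0096
n*eps^2 = 119 * 2.21^2 = 119 * 4.8841 = 581.2079
sigma^2/(n*eps^2) = 19.0096 / 581.2079 ≈ 0.03270706

0.032707


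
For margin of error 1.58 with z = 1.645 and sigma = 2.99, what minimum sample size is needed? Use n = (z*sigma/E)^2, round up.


z*sigma/E = 1.645 * 2.99 / 1.58 ≈ 3.113006
(z*sigma/E)^2 ≈ 9.690808
round up: n = 10

10


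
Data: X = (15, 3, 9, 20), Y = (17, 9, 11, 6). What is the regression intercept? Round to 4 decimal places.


a = ybar - b*xbar, where b = sum((xi-xbar)(yi-ybar)) / sum((xi-xbar)^2)
n = 4, xbar = 47/4 = 11.75, ybar = 43/4 = 10.75
Sxy = sum((xi-xbar)(yi-ybar)) = -4.25
Sxx = sum((xi-xbar)^2) = 162.75
b = Sxy / Sxx = -17/651 ≈ -0.026114
a = 10.75 - (-0.026114) * 11.75 = 7198/651 ≈ 11.056836

11.0568


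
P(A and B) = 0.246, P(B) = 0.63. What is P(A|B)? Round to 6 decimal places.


P(A|B) = P(A and B) / P(B) = 0.246 / 0.63 = 41/105 ≈ 0.39047619

0.390476


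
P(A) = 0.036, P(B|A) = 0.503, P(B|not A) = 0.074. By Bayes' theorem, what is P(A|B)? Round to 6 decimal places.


P(A|B) = P(B|A)*P(A) / P(B), P(B) = P(B|A)*P(A) + P(B|not A)*P(not A)
P(B|A)*P(A) = 0.503 * 0.036 = 0.018108
P(B|not A)*P(not A) = 0.074 * 0.964 = 0.071336
P(B) = 0.018108 + 0.071336 = 0.089444
P(A|B) = 0.018108 / 0.089444 ≈ 0.20245070

0.202451


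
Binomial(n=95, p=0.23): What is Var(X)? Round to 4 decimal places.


Var = n*p*(1-p) = 95 * 0.23 * 0.77 = 16.8245

16.8245


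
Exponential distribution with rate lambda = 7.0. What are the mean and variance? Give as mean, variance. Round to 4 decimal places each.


mean = 1/lam, var = 1/lam^2
mean = 1 / 7.0 = 1/7 ≈ 0.142857
lam^2 = 7.0^2 = 49
var = 1 / 49 = 1/49 ≈ 0.020408

0.1429, 0.0204


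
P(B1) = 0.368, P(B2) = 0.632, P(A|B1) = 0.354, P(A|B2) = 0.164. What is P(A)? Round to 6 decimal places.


P(A) = P(A|B1)*P(B1) + P(A|B2)*P(B2)
P(A|B1)*P(B1) = 0.354 * 0.368 = 0.130272
P(A|B2)*P(B2) = 0.164 * 0.632 = 0.103648
P(A) = 0.130272 + 0.103648 = 0.23392

0.233920


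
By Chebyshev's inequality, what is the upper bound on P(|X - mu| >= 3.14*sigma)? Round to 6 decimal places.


P <= 1/k^2
k^2 = 3.14^2 = 9.8596
1/k^2 = 1 / 9.8596 ≈ 0.10142399

0.101424


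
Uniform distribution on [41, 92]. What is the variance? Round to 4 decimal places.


Var = (b-a)^2 / 12
(b-a)^2 = (92 - 41)^2 = 2601
Var = 2601/12 = 216.75

216.7500


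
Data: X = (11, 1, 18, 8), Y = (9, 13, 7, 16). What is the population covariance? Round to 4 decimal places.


Cov = (1/n)*sum((xi-xbar)(yi-ybar))
n = 4, xbar = 38/4 = 9.5, ybar = 45/4 = 11.25
sum((xi-xbar)(yi-ybar)) = -61.5
Cov = -61.5 / 4 = -15.375

-15.3750


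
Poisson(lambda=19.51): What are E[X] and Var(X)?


E[X] = Var(X) = lambda = 19.51

19.51, 19.51


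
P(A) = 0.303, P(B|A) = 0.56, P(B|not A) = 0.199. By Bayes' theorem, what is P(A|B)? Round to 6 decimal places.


P(A|B) = P(B|A)*P(A) / P(B), P(B) = P(B|A)*P(A) + P(B|not A)*P(not A)
P(B|A)*P(A) = 0.56 * 0.303 = 0.16968
P(B|not A)*P(not A) = 0.199 * 0.697 = 0.138703
P(B) = 0.16968 + 0.138703 = 0.308383
P(A|B) = 0.16968 / 0.308383 ≈ 0.55022488

0.550225
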